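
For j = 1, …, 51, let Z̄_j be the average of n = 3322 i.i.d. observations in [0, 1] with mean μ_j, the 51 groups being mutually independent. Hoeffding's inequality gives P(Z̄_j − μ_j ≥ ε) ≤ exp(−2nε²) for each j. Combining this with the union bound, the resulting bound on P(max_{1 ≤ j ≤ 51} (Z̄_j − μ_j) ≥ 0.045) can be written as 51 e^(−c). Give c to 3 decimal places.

Union bound over the 51 events: P(max_{1 ≤ j ≤ 51} (Z̄_j − μ_j) ≥ 0.045) ≤ 51·exp(−2nε²) = 51 exp(−2·3322·0.045²).
So c = 2·3322·0.045² = 13.4541.

13.454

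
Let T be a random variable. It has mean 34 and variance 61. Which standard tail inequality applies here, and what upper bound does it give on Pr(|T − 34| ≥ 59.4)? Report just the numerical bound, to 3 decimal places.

0.017

Mean and variance are known, so Chebyshev's inequality applies.
Chebyshev: Pr(|T − μ| ≥ t) ≤ Var(T)/t².
Bound = 61 / 3528.36 = 0.0173.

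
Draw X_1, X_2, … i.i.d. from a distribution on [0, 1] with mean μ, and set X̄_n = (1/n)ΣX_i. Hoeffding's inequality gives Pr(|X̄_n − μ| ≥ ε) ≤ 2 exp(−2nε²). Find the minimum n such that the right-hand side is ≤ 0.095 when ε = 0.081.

233

Require 2·exp(−2nε²) ≤ 0.095, i.e. 2nε² ≥ ln(2/0.095) = 3.047026.
So n ≥ 3.047026 / (2·0.081²) = 232.207.
The smallest integer n is 233.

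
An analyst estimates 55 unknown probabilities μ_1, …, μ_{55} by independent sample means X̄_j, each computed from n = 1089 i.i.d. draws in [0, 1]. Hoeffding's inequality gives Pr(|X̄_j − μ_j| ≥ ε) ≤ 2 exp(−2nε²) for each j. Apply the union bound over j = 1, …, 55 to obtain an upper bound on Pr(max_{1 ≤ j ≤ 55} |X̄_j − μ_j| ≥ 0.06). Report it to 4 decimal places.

Per-experiment Hoeffding bound: 2·exp(−2·1089·0.06²) = 2·exp(−7.84080) = 0.00078671.
Union bound over 55 events: 55·0.00078671 = 0.04327.

0.0433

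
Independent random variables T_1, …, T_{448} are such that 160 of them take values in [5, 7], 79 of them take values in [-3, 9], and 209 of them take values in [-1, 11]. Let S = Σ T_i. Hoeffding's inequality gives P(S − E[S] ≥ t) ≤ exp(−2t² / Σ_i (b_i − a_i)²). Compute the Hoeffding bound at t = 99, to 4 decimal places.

0.6278

Σ(b_i − a_i)² = 160·2² + 79·12² + 209·12² = 42112.
Exponent = 2·99² / 42112 = 0.46547.
Bound = exp(−0.46547) = 0.62784.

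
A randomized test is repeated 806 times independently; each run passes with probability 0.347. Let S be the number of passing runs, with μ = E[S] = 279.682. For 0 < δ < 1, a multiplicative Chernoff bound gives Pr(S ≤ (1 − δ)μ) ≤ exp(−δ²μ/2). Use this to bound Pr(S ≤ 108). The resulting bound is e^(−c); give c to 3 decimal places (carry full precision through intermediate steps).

52.693

Write 108 = (1 − δ)μ, so δ = 1 − 108/279.682 = 0.6138472…
Then the exponent is δ²μ/2 = (μ − 108)²/(2μ) = 52.693254.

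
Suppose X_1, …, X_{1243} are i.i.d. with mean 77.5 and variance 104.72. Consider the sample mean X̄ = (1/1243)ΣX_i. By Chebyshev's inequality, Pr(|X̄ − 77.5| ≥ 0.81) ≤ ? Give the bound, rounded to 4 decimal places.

Var(X̄) = Var(X_i)/n = 104.72/1243 = 0.084248.
Chebyshev: Pr(|X̄ − 77.5| ≥ 0.81) ≤ Var(X̄)/(0.81)² = 104.72/(1243·0.81²) = 0.1284.

0.1284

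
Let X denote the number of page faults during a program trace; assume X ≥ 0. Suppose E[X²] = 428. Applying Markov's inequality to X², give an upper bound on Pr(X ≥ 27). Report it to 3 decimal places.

0.587

Since X ≥ 0, the event {X ≥ 27} is the same as {X² ≥ 729}.
Markov's inequality applied to X² gives Pr(X² ≥ 729) ≤ E[X²]/729 = 428/729 = 0.5871.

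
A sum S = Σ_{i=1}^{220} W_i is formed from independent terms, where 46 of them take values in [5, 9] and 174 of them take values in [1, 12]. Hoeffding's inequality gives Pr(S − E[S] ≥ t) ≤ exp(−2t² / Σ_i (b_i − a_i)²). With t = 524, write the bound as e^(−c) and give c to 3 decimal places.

Σ(b_i − a_i)² = 46·4² + 174·11² = 21790.
c = 2t² / 21790 = 2·524² / 21790 = 25.2020.

25.202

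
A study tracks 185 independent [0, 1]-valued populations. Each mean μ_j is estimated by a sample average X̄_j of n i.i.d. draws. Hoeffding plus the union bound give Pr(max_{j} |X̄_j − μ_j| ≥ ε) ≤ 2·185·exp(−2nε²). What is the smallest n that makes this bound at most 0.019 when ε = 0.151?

Need 2·185·exp(−2nε²) ≤ 0.019, i.e. exp(−2nε²) ≤ 0.019/370.
So 2nε² ≥ ln(370/0.019) = 9.876819.
Hence n ≥ 9.876819/(2·0.151²) = 216.587.
The smallest integer n is 217.

217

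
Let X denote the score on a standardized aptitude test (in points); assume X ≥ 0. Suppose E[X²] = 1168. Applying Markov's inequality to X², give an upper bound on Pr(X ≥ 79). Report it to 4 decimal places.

Since X ≥ 0, the event {X ≥ 79} is the same as {X² ≥ 6241}.
Markov's inequality applied to X² gives Pr(X² ≥ 6241) ≤ E[X²]/6241 = 1168/6241 = 0.1871.

0.1871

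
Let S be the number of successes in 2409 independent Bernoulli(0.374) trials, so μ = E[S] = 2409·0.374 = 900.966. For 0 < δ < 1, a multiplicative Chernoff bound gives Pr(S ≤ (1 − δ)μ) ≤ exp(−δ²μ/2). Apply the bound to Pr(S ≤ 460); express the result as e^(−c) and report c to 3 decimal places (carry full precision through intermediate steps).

107.913

Write 460 = (1 − δ)μ, so δ = 1 − 460/900.966 = 0.4894369…
Then the exponent is δ²μ/2 = (μ − 460)²/(2μ) = 107.912515.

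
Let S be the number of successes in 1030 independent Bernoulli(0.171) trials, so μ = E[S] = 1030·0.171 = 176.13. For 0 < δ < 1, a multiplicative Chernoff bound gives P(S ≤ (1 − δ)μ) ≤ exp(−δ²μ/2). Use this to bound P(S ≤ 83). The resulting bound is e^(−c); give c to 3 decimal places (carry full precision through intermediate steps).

24.622

Write 83 = (1 − δ)μ, so δ = 1 − 83/176.13 = 0.5287572…
Then the exponent is δ²μ/2 = (μ − 83)²/(2μ) = 24.621578.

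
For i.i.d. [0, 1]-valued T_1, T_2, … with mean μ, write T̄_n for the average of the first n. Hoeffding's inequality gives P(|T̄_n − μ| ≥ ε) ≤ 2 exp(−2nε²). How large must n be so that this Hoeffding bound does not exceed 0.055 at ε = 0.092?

Require 2·exp(−2nε²) ≤ 0.055, i.e. 2nε² ≥ ln(2/0.055) = 3.593569.
So n ≥ 3.593569 / (2·0.092²) = 212.286.
The smallest integer n is 213.

213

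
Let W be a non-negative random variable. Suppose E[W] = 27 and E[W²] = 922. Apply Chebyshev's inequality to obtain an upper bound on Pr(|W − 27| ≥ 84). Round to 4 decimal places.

0.0274

Var(W) = E[W²] − (E[W])² = 922 − 729 = 193.
Chebyshev's inequality: Pr(|W − μ| ≥ t) ≤ Var(W)/t² = 193/7056 = 0.0274.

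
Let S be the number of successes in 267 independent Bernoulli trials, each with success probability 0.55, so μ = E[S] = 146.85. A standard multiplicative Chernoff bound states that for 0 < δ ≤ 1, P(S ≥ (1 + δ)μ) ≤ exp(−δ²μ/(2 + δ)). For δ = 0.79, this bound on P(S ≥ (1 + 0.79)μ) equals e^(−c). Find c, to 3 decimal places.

c = δ²μ/(2 + δ) = 0.79²·146.85/(2 + 0.79) = 32.8491.

32.849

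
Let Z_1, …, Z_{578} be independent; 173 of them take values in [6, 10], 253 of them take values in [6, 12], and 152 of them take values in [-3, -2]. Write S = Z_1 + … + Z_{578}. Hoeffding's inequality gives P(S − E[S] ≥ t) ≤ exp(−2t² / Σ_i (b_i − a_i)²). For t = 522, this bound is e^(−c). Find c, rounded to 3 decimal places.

Σ(b_i − a_i)² = 173·4² + 253·6² + 152·1² = 12028.
c = 2t² / 12028 = 2·522² / 12028 = 45.3083.

45.308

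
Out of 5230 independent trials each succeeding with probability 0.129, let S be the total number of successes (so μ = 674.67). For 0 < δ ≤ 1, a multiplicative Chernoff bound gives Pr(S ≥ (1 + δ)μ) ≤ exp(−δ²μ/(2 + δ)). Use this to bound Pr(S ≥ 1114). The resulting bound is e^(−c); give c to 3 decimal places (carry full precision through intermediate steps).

Write 1114 = (1 + δ)μ, so δ = 1114/674.67 − 1 = 0.6511776…
Then the exponent is δ²μ/(2 + δ) = (1114 − μ)² / (μ·(2 + δ)) = 107.907467.

107.907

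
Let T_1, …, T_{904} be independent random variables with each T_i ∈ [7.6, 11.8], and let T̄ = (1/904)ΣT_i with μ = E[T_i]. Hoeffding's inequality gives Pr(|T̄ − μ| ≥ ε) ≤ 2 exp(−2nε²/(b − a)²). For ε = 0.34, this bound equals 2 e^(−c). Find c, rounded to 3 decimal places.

c = 2nε²/(b − a)² = 2·904·0.34² / 4.2² = 11.8483.

11.848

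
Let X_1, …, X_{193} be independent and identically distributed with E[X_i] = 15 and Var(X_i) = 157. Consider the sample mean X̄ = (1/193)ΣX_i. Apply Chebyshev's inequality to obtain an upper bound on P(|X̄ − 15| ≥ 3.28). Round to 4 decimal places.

Var(X̄) = Var(X_i)/n = 157/193 = 0.81347.
Chebyshev: P(|X̄ − 15| ≥ 3.28) ≤ Var(X̄)/(3.28)² = 157/(193·3.28²) = 0.0756.

0.0756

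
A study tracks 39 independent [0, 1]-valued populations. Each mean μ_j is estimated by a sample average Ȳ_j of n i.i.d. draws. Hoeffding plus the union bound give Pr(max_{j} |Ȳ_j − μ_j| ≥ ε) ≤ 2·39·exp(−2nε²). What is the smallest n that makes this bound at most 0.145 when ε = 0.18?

98

Need 2·39·exp(−2nε²) ≤ 0.145, i.e. exp(−2nε²) ≤ 0.145/78.
So 2nε² ≥ ln(78/0.145) = 6.287730.
Hence n ≥ 6.287730/(2·0.18²) = 97.033.
The smallest integer n is 98.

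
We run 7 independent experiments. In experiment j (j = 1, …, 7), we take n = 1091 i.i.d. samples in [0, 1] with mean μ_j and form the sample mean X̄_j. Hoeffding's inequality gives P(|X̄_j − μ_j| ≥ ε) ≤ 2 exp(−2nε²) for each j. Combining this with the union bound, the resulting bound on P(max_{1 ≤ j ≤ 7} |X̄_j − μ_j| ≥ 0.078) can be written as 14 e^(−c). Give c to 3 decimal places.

13.275

Union bound over the 7 events: P(max_{1 ≤ j ≤ 7} |X̄_j − μ_j| ≥ 0.078) ≤ 7·2·exp(−2nε²) = 14 exp(−2·1091·0.078²).
So c = 2·1091·0.078² = 13.2753.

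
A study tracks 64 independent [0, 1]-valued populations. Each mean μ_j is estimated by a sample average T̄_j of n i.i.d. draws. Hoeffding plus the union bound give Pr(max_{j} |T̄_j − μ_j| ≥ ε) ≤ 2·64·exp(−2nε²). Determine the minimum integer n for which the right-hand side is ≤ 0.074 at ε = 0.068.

Need 2·64·exp(−2nε²) ≤ 0.074, i.e. exp(−2nε²) ≤ 0.074/128.
So 2nε² ≥ ln(128/0.074) = 7.455720.
Hence n ≥ 7.455720/(2·0.068²) = 806.198.
The smallest integer n is 807.

807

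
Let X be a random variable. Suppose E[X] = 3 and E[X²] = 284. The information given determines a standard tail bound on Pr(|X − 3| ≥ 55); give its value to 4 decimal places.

The first two moments determine the variance, so Chebyshev's inequality is the sharpest standard bound available.
Var(X) = E[X²] − (E[X])² = 284 − 9 = 275.
Chebyshev's inequality: Pr(|X − μ| ≥ t) ≤ Var(X)/t² = 275/3025 = 0.0909.

0.0909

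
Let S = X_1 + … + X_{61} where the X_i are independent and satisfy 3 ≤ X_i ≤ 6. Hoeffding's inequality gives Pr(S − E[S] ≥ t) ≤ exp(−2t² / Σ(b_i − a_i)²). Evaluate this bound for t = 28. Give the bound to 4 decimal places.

0.0575

Σ(b_i − a_i)² = 61·(3)² = 549.
Exponent = 2·28²/549 = 2.8561.
Bound = exp(−2.8561) = 0.05749.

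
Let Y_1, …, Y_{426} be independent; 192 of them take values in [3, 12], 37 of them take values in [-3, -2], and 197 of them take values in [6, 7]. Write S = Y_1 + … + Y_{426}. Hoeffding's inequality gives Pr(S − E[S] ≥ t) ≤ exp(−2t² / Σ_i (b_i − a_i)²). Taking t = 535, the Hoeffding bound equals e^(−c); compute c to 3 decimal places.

36.263

Σ(b_i − a_i)² = 192·9² + 37·1² + 197·1² = 15786.
c = 2t² / 15786 = 2·535² / 15786 = 36.2631.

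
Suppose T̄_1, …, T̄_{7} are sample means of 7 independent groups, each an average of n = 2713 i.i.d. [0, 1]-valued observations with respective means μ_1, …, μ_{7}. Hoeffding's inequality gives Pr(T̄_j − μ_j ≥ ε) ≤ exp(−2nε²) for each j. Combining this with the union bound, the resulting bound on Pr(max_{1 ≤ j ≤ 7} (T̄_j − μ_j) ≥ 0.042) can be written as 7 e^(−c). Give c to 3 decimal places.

Union bound over the 7 events: Pr(max_{1 ≤ j ≤ 7} (T̄_j − μ_j) ≥ 0.042) ≤ 7·exp(−2nε²) = 7 exp(−2·2713·0.042²).
So c = 2·2713·0.042² = 9.5715.

9.571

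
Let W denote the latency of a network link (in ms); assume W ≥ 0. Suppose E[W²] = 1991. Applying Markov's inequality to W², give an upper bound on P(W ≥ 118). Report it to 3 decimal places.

Since W ≥ 0, the event {W ≥ 118} is the same as {W² ≥ 13924}.
Markov's inequality applied to W² gives P(W² ≥ 13924) ≤ E[W²]/13924 = 1991/13924 = 0.1430.

0.143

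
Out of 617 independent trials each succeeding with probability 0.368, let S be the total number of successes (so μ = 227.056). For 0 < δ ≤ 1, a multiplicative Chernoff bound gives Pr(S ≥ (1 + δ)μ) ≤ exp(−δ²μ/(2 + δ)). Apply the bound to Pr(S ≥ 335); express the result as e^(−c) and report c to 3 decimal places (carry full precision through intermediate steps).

20.731

Write 335 = (1 + δ)μ, so δ = 335/227.056 − 1 = 0.4754069…
Then the exponent is δ²μ/(2 + δ) = (335 − μ)² / (μ·(2 + δ)) = 20.730865.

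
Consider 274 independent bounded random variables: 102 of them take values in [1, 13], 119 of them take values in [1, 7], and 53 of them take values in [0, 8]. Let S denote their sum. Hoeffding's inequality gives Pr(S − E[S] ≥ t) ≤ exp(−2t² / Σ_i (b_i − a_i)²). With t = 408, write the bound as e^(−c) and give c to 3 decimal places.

Σ(b_i − a_i)² = 102·12² + 119·6² + 53·8² = 22364.
c = 2t² / 22364 = 2·408² / 22364 = 14.8868.

14.887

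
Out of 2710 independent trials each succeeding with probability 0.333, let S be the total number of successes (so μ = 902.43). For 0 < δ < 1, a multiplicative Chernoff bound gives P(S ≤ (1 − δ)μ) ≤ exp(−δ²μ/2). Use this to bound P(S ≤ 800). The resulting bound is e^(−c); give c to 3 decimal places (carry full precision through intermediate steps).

5.813

Write 800 = (1 − δ)μ, so δ = 1 − 800/902.43 = 0.1135046…
Then the exponent is δ²μ/2 = (μ − 800)²/(2μ) = 5.813141.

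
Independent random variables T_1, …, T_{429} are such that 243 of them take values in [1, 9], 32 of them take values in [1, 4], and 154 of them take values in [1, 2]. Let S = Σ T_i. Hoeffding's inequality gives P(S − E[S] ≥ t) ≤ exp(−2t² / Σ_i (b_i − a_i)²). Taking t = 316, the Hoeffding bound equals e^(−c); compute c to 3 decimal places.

Σ(b_i − a_i)² = 243·8² + 32·3² + 154·1² = 15994.
c = 2t² / 15994 = 2·316² / 15994 = 12.4867.

12.487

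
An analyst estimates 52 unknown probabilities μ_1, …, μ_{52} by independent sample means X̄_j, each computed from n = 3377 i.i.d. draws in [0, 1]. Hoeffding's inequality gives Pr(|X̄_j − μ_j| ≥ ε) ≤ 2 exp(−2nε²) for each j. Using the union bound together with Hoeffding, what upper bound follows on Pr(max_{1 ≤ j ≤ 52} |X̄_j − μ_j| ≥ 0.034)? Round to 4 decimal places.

Per-experiment Hoeffding bound: 2·exp(−2·3377·0.034²) = 2·exp(−7.80762) = 0.00081325.
Union bound over 52 events: 52·0.00081325 = 0.04229.

0.0423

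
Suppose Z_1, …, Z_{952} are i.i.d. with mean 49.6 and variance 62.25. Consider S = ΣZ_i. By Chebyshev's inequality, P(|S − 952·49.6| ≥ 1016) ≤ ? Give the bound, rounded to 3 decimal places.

Var(S) = n·Var(Z_i) = 952·62.25 = 59262.
Chebyshev: P(|S − 952·49.6| ≥ 1016) ≤ Var(S)/1016² = 59262/1032256 = 0.0574.

0.057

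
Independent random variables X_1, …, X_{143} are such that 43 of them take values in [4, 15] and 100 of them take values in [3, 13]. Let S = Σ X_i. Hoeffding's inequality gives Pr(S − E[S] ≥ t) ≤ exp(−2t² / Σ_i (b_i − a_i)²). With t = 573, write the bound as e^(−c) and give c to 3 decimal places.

43.193

Σ(b_i − a_i)² = 43·11² + 100·10² = 15203.
c = 2t² / 15203 = 2·573² / 15203 = 43.1927.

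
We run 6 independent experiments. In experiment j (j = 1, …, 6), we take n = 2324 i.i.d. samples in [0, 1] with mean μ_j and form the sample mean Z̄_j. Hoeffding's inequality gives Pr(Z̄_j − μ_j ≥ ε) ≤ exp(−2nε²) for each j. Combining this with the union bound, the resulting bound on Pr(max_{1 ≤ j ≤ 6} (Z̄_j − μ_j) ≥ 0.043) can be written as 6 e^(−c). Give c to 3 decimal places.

8.594

Union bound over the 6 events: Pr(max_{1 ≤ j ≤ 6} (Z̄_j − μ_j) ≥ 0.043) ≤ 6·exp(−2nε²) = 6 exp(−2·2324·0.043²).
So c = 2·2324·0.043² = 8.5942.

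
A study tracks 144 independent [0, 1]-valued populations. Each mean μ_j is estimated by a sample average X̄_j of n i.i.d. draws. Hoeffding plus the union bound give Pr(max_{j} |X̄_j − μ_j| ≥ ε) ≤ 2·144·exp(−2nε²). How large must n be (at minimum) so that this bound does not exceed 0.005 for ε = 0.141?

276

Need 2·144·exp(−2nε²) ≤ 0.005, i.e. exp(−2nε²) ≤ 0.005/288.
So 2nε² ≥ ln(288/0.005) = 10.961278.
Hence n ≥ 10.961278/(2·0.141²) = 275.672.
The smallest integer n is 276.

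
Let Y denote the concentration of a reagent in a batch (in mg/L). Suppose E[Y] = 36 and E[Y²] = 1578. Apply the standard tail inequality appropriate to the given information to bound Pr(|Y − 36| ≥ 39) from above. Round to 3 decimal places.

The first two moments determine the variance, so Chebyshev's inequality is the sharpest standard bound available.
Var(Y) = E[Y²] − (E[Y])² = 1578 − 1296 = 282.
Chebyshev's inequality: Pr(|Y − μ| ≥ t) ≤ Var(Y)/t² = 282/1521 = 0.1854.

0.185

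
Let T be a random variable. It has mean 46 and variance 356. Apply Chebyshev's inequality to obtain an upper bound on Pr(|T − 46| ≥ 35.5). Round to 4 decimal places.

Chebyshev: Pr(|T − μ| ≥ t) ≤ Var(T)/t².
Bound = 356 / 1260.25 = 0.2825.

0.2825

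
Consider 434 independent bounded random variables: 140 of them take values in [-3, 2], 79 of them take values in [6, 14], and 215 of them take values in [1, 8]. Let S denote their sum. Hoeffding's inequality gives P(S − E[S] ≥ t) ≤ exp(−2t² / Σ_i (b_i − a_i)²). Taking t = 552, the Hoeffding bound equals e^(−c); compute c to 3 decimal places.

Σ(b_i − a_i)² = 140·5² + 79·8² + 215·7² = 19091.
c = 2t² / 19091 = 2·552² / 19091 = 31.9212.

31.921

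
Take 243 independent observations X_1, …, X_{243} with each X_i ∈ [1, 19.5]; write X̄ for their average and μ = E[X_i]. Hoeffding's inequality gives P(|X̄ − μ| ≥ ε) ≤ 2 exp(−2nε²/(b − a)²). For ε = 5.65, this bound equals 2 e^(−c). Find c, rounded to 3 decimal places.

c = 2nε²/(b − a)² = 2·243·5.65² / 18.5² = 45.3304.

45.330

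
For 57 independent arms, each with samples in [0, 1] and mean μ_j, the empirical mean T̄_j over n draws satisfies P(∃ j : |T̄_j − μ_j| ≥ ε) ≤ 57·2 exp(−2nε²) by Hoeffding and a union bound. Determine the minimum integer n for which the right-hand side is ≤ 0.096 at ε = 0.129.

Need 2·57·exp(−2nε²) ≤ 0.096, i.e. exp(−2nε²) ≤ 0.096/114.
So 2nε² ≥ ln(114/0.096) = 7.079606.
Hence n ≥ 7.079606/(2·0.129²) = 212.716.
The smallest integer n is 213.

213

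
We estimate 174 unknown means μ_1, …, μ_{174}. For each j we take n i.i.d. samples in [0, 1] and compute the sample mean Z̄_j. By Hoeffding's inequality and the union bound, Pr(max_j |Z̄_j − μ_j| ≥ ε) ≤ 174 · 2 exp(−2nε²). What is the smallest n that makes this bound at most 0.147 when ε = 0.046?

1836

Need 2·174·exp(−2nε²) ≤ 0.147, i.e. exp(−2nε²) ≤ 0.147/348.
So 2nε² ≥ ln(348/0.147) = 7.769525.
Hence n ≥ 7.769525/(2·0.046²) = 1835.899.
The smallest integer n is 1836.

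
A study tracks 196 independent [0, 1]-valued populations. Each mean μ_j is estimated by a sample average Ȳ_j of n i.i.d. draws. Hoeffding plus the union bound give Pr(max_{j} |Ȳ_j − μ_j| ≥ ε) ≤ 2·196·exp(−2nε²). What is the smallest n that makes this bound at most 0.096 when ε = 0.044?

Need 2·196·exp(−2nε²) ≤ 0.096, i.e. exp(−2nε²) ≤ 0.096/392.
So 2nε² ≥ ln(392/0.096) = 8.314669.
Hence n ≥ 8.314669/(2·0.044²) = 2147.384.
The smallest integer n is 2148.

2148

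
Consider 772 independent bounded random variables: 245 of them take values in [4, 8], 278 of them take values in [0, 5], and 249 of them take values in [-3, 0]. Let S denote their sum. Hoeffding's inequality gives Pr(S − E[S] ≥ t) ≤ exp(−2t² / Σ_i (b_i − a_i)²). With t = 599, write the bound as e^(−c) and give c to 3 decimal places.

Σ(b_i − a_i)² = 245·4² + 278·5² + 249·3² = 13111.
c = 2t² / 13111 = 2·599² / 13111 = 54.7328.

54.733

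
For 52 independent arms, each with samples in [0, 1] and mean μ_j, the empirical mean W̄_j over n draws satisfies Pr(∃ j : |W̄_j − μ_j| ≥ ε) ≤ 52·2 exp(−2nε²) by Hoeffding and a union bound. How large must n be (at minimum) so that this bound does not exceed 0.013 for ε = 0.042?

Need 2·52·exp(−2nε²) ≤ 0.013, i.e. exp(−2nε²) ≤ 0.013/104.
So 2nε² ≥ ln(104/0.013) = 8.987197.
Hence n ≥ 8.987197/(2·0.042²) = 2547.391.
The smallest integer n is 2548.

2548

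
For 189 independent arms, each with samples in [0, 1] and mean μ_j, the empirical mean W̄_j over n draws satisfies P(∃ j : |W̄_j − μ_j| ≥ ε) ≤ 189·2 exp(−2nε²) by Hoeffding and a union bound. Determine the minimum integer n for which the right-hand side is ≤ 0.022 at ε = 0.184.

Need 2·189·exp(−2nε²) ≤ 0.022, i.e. exp(−2nε²) ≤ 0.022/378.
So 2nε² ≥ ln(378/0.022) = 9.751607.
Hence n ≥ 9.751607/(2·0.184²) = 144.016.
The smallest integer n is 145.

145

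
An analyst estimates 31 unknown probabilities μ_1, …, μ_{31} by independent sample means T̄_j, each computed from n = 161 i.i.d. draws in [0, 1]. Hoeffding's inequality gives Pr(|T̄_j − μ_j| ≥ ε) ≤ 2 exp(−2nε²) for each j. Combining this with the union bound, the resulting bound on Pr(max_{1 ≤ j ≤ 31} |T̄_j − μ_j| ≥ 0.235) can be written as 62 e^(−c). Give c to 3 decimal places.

17.782

Union bound over the 31 events: Pr(max_{1 ≤ j ≤ 31} |T̄_j − μ_j| ≥ 0.235) ≤ 31·2·exp(−2nε²) = 62 exp(−2·161·0.235²).
So c = 2·161·0.235² = 17.7825.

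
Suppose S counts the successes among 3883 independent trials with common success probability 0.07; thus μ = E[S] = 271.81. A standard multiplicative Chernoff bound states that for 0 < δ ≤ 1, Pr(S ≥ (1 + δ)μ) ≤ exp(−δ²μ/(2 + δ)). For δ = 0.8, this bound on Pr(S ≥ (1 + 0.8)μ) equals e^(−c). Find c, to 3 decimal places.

c = δ²μ/(2 + δ) = 0.8²·271.81/(2 + 0.8) = 62.1280.

62.128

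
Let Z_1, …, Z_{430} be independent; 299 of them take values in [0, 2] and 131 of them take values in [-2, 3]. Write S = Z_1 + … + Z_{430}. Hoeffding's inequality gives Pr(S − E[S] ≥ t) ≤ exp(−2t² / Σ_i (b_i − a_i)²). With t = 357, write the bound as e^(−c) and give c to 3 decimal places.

57.011

Σ(b_i − a_i)² = 299·2² + 131·5² = 4471.
c = 2t² / 4471 = 2·357² / 4471 = 57.0114.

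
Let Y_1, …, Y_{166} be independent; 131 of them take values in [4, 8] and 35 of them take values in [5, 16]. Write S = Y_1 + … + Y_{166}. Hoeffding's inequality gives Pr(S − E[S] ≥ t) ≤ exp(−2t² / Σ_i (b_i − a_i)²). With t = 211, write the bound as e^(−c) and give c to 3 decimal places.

14.064

Σ(b_i − a_i)² = 131·4² + 35·11² = 6331.
c = 2t² / 6331 = 2·211² / 6331 = 14.0644.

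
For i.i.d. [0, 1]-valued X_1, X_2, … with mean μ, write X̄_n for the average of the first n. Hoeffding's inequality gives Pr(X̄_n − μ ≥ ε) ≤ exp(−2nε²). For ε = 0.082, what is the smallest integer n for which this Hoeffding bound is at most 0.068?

200

Require exp(−2nε²) ≤ 0.068, i.e. 2nε² ≥ ln(1/0.068) = 2.688248.
So n ≥ 2.688248 / (2·0.082²) = 199.899.
The smallest integer n is 200.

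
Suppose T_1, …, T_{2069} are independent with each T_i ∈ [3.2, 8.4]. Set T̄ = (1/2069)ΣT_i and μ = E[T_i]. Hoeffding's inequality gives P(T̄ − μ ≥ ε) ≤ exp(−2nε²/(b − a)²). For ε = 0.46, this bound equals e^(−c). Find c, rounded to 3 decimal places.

c = 2nε²/(b − a)² = 2·2069·0.46² / 5.2² = 32.3817.

32.382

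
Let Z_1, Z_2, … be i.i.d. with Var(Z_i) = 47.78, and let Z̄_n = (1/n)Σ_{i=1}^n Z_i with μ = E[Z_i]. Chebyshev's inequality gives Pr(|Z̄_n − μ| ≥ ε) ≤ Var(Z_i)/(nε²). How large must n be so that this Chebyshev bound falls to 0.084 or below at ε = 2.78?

Require 47.78/(n·2.78²) ≤ 0.084, i.e. n ≥ 47.78/(0.084·2.78²) = 73.600.
The smallest integer n is 74.

74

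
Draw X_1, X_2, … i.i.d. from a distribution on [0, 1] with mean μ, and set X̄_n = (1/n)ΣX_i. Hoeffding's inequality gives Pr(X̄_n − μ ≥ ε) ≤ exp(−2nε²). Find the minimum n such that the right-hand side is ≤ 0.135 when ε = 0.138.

Require exp(−2nε²) ≤ 0.135, i.e. 2nε² ≥ ln(1/0.135) = 2.002481.
So n ≥ 2.002481 / (2·0.138²) = 52.575.
The smallest integer n is 53.

53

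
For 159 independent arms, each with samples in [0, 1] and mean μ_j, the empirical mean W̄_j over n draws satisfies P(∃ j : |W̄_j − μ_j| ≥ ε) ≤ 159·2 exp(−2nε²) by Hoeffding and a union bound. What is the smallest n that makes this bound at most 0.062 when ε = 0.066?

981

Need 2·159·exp(−2nε²) ≤ 0.062, i.e. exp(−2nε²) ≤ 0.062/318.
So 2nε² ≥ ln(318/0.062) = 8.542672.
Hence n ≥ 8.542672/(2·0.066²) = 980.564.
The smallest integer n is 981.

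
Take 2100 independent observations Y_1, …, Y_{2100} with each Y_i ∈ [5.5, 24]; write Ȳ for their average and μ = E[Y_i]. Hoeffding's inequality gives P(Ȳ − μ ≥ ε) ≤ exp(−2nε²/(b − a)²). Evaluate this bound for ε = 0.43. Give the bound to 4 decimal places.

0.1034

Exponent: 2nε²/(b − a)² = 2·2100·0.43² / 18.5² = 2.26904.
Bound = exp(−2.26904) = 0.10341.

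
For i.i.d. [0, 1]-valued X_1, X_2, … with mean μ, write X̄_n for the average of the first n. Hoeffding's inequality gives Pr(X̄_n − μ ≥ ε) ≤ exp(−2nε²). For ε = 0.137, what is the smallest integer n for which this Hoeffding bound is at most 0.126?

Require exp(−2nε²) ≤ 0.126, i.e. 2nε² ≥ ln(1/0.126) = 2.071473.
So n ≥ 2.071473 / (2·0.137²) = 55.183.
The smallest integer n is 56.

56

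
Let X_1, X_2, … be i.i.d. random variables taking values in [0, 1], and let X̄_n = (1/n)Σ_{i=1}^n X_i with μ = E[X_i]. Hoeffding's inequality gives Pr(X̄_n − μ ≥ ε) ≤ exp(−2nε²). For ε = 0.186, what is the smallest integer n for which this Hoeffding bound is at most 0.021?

Require exp(−2nε²) ≤ 0.021, i.e. 2nε² ≥ ln(1/0.021) = 3.863233.
So n ≥ 3.863233 / (2·0.186²) = 55.834.
The smallest integer n is 56.

56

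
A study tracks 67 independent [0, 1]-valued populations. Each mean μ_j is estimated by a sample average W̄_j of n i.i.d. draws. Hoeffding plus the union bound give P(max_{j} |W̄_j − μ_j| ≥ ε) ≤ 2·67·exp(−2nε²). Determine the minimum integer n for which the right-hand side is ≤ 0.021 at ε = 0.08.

685

Need 2·67·exp(−2nε²) ≤ 0.021, i.e. exp(−2nε²) ≤ 0.021/134.
So 2nε² ≥ ln(134/0.021) = 8.761073.
Hence n ≥ 8.761073/(2·0.08²) = 684.459.
The smallest integer n is 685.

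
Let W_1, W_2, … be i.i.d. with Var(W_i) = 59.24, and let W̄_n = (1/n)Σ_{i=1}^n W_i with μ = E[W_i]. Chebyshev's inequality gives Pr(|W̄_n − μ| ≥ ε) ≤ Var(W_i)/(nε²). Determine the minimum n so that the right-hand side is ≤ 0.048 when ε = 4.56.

60

Require 59.24/(n·4.56²) ≤ 0.048, i.e. n ≥ 59.24/(0.048·4.56²) = 59.353.
The smallest integer n is 60.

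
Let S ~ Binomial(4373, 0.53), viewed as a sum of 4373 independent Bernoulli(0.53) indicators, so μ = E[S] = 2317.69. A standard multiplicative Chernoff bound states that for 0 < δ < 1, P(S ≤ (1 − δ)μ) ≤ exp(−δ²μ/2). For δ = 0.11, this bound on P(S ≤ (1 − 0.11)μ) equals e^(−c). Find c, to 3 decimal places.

14.022

c = δ²μ/2 = 0.11²·2317.69/2 = 14.0220.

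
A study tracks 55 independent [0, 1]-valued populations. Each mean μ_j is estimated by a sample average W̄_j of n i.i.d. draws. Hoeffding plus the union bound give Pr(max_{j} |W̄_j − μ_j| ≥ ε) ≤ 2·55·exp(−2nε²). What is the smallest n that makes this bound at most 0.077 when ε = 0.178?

Need 2·55·exp(−2nε²) ≤ 0.077, i.e. exp(−2nε²) ≤ 0.077/110.
So 2nε² ≥ ln(110/0.077) = 7.264430.
Hence n ≥ 7.264430/(2·0.178²) = 114.639.
The smallest integer n is 115.

115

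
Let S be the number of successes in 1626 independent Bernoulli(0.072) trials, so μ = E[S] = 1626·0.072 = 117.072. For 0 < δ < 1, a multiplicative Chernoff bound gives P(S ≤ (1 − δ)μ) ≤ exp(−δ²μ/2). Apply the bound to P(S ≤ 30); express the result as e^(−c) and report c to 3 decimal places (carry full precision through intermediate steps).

32.380

Write 30 = (1 − δ)μ, so δ = 1 − 30/117.072 = 0.7437474…
Then the exponent is δ²μ/2 = (μ − 30)²/(2μ) = 32.379788.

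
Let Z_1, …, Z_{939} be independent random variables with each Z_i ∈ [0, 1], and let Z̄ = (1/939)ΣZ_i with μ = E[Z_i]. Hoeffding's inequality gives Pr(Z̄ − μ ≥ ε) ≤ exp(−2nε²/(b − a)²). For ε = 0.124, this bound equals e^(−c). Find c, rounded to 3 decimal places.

c = 2nε²/(b − a)² = 2·939·0.124² / 1² = 28.8761.

28.876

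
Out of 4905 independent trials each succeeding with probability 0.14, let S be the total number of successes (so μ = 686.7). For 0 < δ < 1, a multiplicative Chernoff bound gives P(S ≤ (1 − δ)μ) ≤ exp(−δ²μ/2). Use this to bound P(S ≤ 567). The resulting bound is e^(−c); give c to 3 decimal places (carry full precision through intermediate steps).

Write 567 = (1 − δ)μ, so δ = 1 − 567/686.7 = 0.1743119…
Then the exponent is δ²μ/2 = (μ − 567)²/(2μ) = 10.432569.

10.433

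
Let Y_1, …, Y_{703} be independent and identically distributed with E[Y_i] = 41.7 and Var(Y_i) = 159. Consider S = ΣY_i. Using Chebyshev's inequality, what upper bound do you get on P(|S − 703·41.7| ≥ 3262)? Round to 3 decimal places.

0.011

Var(S) = n·Var(Y_i) = 703·159 = 111777.
Chebyshev: P(|S − 703·41.7| ≥ 3262) ≤ Var(S)/3262² = 111777/10640644 = 0.0105.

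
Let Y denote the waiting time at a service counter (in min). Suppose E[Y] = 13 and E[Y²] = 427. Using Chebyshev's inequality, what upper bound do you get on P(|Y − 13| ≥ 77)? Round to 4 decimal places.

Var(Y) = E[Y²] − (E[Y])² = 427 − 169 = 258.
Chebyshev's inequality: P(|Y − μ| ≥ t) ≤ Var(Y)/t² = 258/5929 = 0.0435.

0.0435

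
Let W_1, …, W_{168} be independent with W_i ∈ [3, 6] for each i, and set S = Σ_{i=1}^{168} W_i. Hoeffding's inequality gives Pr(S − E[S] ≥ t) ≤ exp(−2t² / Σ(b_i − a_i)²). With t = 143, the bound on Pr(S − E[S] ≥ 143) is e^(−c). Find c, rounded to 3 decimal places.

Σ(b_i − a_i)² = 168·(3)² = 1512.
c = 2t²/1512 = 2·143²/1512 = 27.0489.

27.049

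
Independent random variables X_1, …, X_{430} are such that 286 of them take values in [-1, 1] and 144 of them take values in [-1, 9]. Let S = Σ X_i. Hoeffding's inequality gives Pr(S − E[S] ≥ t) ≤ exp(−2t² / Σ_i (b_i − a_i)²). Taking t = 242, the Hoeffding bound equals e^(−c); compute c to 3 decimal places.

7.535

Σ(b_i − a_i)² = 286·2² + 144·10² = 15544.
c = 2t² / 15544 = 2·242² / 15544 = 7.5353.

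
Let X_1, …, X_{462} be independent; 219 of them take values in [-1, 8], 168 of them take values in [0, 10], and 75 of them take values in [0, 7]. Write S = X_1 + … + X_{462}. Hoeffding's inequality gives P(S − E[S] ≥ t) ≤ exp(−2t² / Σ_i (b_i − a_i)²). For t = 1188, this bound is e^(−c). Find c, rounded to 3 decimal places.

Σ(b_i − a_i)² = 219·9² + 168·10² + 75·7² = 38214.
c = 2t² / 38214 = 2·1188² / 38214 = 73.8653.

73.865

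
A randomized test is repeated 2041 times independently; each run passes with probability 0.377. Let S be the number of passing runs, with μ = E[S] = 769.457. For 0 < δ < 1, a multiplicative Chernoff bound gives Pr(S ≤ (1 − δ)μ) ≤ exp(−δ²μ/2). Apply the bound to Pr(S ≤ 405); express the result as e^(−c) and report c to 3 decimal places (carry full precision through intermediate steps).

86.313

Write 405 = (1 − δ)μ, so δ = 1 − 405/769.457 = 0.4736548…
Then the exponent is δ²μ/2 = (μ − 405)²/(2μ) = 86.313403.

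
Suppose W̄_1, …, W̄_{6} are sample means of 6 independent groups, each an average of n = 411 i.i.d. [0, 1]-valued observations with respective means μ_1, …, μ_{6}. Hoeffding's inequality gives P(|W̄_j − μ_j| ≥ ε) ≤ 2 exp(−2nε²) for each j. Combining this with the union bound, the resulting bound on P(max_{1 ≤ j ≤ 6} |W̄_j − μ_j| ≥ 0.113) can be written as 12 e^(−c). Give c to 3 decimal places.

10.496

Union bound over the 6 events: P(max_{1 ≤ j ≤ 6} |W̄_j − μ_j| ≥ 0.113) ≤ 6·2·exp(−2nε²) = 12 exp(−2·411·0.113²).
So c = 2·411·0.113² = 10.4961.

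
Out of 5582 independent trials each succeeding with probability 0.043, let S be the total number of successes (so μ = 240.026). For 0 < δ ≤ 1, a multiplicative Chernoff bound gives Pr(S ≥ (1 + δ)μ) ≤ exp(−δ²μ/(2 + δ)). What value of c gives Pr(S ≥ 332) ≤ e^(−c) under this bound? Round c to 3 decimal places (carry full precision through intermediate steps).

14.788

Write 332 = (1 + δ)μ, so δ = 332/240.026 − 1 = 0.3831835…
Then the exponent is δ²μ/(2 + δ) = (332 − μ)² / (μ·(2 + δ)) = 14.788168.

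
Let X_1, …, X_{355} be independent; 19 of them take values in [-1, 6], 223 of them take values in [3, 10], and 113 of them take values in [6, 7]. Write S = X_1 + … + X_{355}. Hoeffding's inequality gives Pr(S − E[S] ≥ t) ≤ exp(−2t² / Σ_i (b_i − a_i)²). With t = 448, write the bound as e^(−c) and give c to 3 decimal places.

Σ(b_i − a_i)² = 19·7² + 223·7² + 113·1² = 11971.
c = 2t² / 11971 = 2·448² / 11971 = 33.5317.

33.532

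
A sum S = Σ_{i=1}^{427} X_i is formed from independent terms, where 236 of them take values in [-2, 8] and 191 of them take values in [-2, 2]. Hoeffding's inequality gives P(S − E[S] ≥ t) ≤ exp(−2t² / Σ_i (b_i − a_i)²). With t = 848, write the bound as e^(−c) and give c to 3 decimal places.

53.954

Σ(b_i − a_i)² = 236·10² + 191·4² = 26656.
c = 2t² / 26656 = 2·848² / 26656 = 53.9544.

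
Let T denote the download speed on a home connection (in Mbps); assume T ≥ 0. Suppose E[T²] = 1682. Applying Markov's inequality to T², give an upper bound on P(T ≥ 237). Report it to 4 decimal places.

0.0299

Since T ≥ 0, the event {T ≥ 237} is the same as {T² ≥ 56169}.
Markov's inequality applied to T² gives P(T² ≥ 56169) ≤ E[T²]/56169 = 1682/56169 = 0.0299.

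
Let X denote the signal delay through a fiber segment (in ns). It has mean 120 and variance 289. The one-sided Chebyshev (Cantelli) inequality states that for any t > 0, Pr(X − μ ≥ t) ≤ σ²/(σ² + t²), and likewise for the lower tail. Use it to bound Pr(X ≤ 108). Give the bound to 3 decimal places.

0.667

Here σ² = 289 and t = 12, so σ² + t² = 433.
Cantelli's bound: 289/433 = 0.6674.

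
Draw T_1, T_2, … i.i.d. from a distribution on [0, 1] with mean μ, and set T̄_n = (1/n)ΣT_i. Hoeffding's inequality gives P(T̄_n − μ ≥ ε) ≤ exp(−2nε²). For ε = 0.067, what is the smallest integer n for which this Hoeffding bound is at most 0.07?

Require exp(−2nε²) ≤ 0.07, i.e. 2nε² ≥ ln(1/0.07) = 2.659260.
So n ≥ 2.659260 / (2·0.067²) = 296.197.
The smallest integer n is 297.

297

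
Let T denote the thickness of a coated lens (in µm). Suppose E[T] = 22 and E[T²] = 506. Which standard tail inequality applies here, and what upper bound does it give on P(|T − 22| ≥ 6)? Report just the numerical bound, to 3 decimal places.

0.611

The first two moments determine the variance, so Chebyshev's inequality is the sharpest standard bound available.
Var(T) = E[T²] − (E[T])² = 506 − 484 = 22.
Chebyshev's inequality: P(|T − μ| ≥ t) ≤ Var(T)/t² = 22/36 = 0.6111.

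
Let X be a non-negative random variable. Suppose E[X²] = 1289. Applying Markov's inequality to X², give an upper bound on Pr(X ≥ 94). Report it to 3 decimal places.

0.146

Since X ≥ 0, the event {X ≥ 94} is the same as {X² ≥ 8836}.
Markov's inequality applied to X² gives Pr(X² ≥ 8836) ≤ E[X²]/8836 = 1289/8836 = 0.1459.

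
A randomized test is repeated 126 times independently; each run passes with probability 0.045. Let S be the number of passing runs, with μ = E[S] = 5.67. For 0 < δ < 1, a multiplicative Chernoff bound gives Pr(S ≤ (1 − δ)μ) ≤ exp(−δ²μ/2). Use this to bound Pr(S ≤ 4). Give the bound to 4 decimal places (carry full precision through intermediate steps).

0.7820

Write 4 = (1 − δ)μ, so δ = 1 − 4/5.67 = 0.2945326…
Then the exponent is δ²μ/2 = (μ − 4)²/(2μ) = 0.245935.
Bound = exp(−0.245935) = 0.78197.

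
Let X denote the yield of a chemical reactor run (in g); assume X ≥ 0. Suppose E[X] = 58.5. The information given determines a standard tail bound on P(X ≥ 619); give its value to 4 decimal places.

Only the mean of a non-negative variable is known, so Markov's inequality is the applicable tail bound.
Markov's inequality: for a non-negative random variable, P(X ≥ a) ≤ E[X]/a.
Here E[X] = 58.5 and a = 619, so the bound is 58.5/619 = 0.0945.

0.0945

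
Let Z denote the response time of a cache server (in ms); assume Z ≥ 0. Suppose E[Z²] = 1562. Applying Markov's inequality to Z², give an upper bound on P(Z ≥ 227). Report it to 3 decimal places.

0.030

Since Z ≥ 0, the event {Z ≥ 227} is the same as {Z² ≥ 51529}.
Markov's inequality applied to Z² gives P(Z² ≥ 51529) ≤ E[Z²]/51529 = 1562/51529 = 0.0303.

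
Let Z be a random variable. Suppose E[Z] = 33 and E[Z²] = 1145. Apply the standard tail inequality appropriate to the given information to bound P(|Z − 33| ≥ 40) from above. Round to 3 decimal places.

0.035

The first two moments determine the variance, so Chebyshev's inequality is the sharpest standard bound available.
Var(Z) = E[Z²] − (E[Z])² = 1145 − 1089 = 56.
Chebyshev's inequality: P(|Z − μ| ≥ t) ≤ Var(Z)/t² = 56/1600 = 0.0350.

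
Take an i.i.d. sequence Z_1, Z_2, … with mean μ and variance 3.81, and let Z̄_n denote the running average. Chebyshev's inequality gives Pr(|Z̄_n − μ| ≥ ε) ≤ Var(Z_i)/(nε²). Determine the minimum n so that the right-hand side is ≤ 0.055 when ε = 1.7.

24

Require 3.81/(n·1.7²) ≤ 0.055, i.e. n ≥ 3.81/(0.055·1.7²) = 23.970.
The smallest integer n is 24.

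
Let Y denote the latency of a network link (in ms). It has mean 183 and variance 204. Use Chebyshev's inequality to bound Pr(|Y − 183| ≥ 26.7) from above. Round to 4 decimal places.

Chebyshev: Pr(|Y − μ| ≥ t) ≤ Var(Y)/t².
Bound = 204 / 712.89 = 0.2862.

0.2862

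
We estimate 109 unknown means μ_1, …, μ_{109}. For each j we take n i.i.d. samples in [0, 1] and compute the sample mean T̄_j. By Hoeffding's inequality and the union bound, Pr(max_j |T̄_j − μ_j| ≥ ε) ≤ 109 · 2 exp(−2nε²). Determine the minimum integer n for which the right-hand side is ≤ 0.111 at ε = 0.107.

332

Need 2·109·exp(−2nε²) ≤ 0.111, i.e. exp(−2nε²) ≤ 0.111/218.
So 2nε² ≥ ln(218/0.111) = 7.582720.
Hence n ≥ 7.582720/(2·0.107²) = 331.152.
The smallest integer n is 332.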